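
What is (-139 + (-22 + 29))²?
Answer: 17424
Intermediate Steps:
(-139 + (-22 + 29))² = (-139 + 7)² = (-132)² = 17424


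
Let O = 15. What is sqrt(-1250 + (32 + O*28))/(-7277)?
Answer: -I*sqrt(798)/7277 ≈ -0.0038819*I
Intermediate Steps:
sqrt(-1250 + (32 + O*28))/(-7277) = sqrt(-1250 + (32 + 15*28))/(-7277) = sqrt(-1250 + (32 + 420))*(-1/7277) = sqrt(-1250 + 452)*(-1/7277) = sqrt(-798)*(-1/7277) = (I*sqrt(798))*(-1/7277) = -I*sqrt(798)/7277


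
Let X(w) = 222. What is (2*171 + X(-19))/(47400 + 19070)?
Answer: 282/33235 ≈ 0.0084850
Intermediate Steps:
(2*171 + X(-19))/(47400 + 19070) = (2*171 + 222)/(47400 + 19070) = (342 + 222)/66470 = 564*(1/66470) = 282/33235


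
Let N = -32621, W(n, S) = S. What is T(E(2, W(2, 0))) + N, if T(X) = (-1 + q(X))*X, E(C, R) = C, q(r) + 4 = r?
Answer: -32627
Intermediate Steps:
q(r) = -4 + r
T(X) = X*(-5 + X) (T(X) = (-1 + (-4 + X))*X = (-5 + X)*X = X*(-5 + X))
T(E(2, W(2, 0))) + N = 2*(-5 + 2) - 32621 = 2*(-3) - 32621 = -6 - 32621 = -32627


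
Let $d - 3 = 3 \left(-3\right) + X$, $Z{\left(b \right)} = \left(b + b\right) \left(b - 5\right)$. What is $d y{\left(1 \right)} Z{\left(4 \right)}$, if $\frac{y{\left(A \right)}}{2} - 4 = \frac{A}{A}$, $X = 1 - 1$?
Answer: $480$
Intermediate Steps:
$X = 0$
$y{\left(A \right)} = 10$ ($y{\left(A \right)} = 8 + 2 \frac{A}{A} = 8 + 2 \cdot 1 = 8 + 2 = 10$)
$Z{\left(b \right)} = 2 b \left(-5 + b\right)$
$d = -6$ ($d = 3 + \left(3 \left(-3\right) + 0\right) = 3 + \left(-9 + 0\right) = 3 - 9 = -6$)
$d y{\left(1 \right)} Z{\left(4 \right)} = \left(-6\right) 10 \cdot 2 \cdot 4 \left(-5 + 4\right) = - 60 \cdot 2 \cdot 4 \left(-1\right) = \left(-60\right) \left(-8\right) = 480$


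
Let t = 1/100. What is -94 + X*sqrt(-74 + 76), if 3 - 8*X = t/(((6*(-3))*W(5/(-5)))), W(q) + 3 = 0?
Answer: -94 + 16199*sqrt(2)/43200 ≈ -93.470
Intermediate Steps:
W(q) = -3 (W(q) = -3 + 0 = -3)
t = 1/100 ≈ 0.010000
X = 16199/43200 (X = 3/8 - 1/(800*((6*(-3))*(-3))) = 3/8 - 1/(800*((-18*(-3)))) = 3/8 - 1/(800*54) = 3/8 - 1/8*1/5400 = 3/8 - 1/43200 = 16199/43200 ≈ 0.37498)
-94 + X*sqrt(-74 + 76) = -94 + 16199*sqrt(-74 + 76)/43200 = -94 + 16199*sqrt(2)/43200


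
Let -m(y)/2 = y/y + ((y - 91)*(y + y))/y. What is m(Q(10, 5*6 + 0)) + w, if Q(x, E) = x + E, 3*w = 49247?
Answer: 49853/3 ≈ 16618.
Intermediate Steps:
w = 49247/3 (w = (1/3)*49247 = 49247/3 ≈ 16416.)
Q(x, E) = E + x
m(y) = 362 - 4*y (m(y) = -2*(y/y + ((y - 91)*(y + y))/y) = -2*(1 + ((-91 + y)*(2*y))/y) = -2*(1 + (2*y*(-91 + y))/y) = -2*(1 + (-182 + 2*y)) = -2*(-181 + 2*y) = 362 - 4*y)
m(Q(10, 5*6 + 0)) + w = (362 - 4*((5*6 + 0) + 10)) + 49247/3 = (362 - 4*((30 + 0) + 10)) + 49247/3 = (362 - 4*(30 + 10)) + 49247/3 = (362 - 4*40) + 49247/3 = (362 - 160) + 49247/3 = 202 + 49247/3 = 49853/3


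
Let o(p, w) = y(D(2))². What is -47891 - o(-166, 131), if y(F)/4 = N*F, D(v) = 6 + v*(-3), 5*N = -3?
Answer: -47891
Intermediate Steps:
N = -⅗ (N = (⅕)*(-3) = -⅗ ≈ -0.60000)
D(v) = 6 - 3*v
y(F) = -12*F/5 (y(F) = 4*(-3*F/5) = -12*F/5)
o(p, w) = 0 (o(p, w) = (-12*(6 - 3*2)/5)² = (-12*(6 - 6)/5)² = (-12/5*0)² = 0² = 0)
-47891 - o(-166, 131) = -47891 - 1*0 = -47891 + 0 = -47891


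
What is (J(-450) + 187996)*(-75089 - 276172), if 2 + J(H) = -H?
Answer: -66193027884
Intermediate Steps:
J(H) = -2 - H
(J(-450) + 187996)*(-75089 - 276172) = ((-2 - 1*(-450)) + 187996)*(-75089 - 276172) = ((-2 + 450) + 187996)*(-351261) = (448 + 187996)*(-351261) = 188444*(-351261) = -66193027884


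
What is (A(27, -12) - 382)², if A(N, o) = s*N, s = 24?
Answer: 70756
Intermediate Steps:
A(N, o) = 24*N
(A(27, -12) - 382)² = (24*27 - 382)² = (648 - 382)² = 266² = 70756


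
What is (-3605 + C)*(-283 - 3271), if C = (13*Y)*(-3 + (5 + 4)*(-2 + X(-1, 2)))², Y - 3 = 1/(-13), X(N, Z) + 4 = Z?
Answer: -192601922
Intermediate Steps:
X(N, Z) = -4 + Z
Y = 38/13 (Y = 3 + 1/(-13) = 3 - 1/13 = 38/13 ≈ 2.9231)
C = 57798 (C = (13*(38/13))*(-3 + (5 + 4)*(-2 + (-4 + 2)))² = 38*(-3 + 9*(-2 - 2))² = 38*(-3 + 9*(-4))² = 38*(-3 - 36)² = 38*(-39)² = 38*1521 = 57798)
(-3605 + C)*(-283 - 3271) = (-3605 + 57798)*(-283 - 3271) = 54193*(-3554) = -192601922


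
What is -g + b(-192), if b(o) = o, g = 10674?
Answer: -10866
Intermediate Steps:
-g + b(-192) = -1*10674 - 192 = -10674 - 192 = -10866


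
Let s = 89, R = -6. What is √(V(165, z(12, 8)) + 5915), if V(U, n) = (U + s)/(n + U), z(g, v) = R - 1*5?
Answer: 19*√97174/77 ≈ 76.920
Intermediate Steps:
z(g, v) = -11 (z(g, v) = -6 - 1*5 = -6 - 5 = -11)
V(U, n) = (89 + U)/(U + n) (V(U, n) = (U + 89)/(n + U) = (89 + U)/(U + n))
√(V(165, z(12, 8)) + 5915) = √((89 + 165)/(165 - 11) + 5915) = √(254/154 + 5915) = √((1/154)*254 + 5915) = √(127/77 + 5915) = √(455582/77) = 19*√97174/77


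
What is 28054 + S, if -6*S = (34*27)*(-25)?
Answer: 31879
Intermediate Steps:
S = 3825 (S = -34*27*(-25)/6 = -153*(-25) = -⅙*(-22950) = 3825)
28054 + S = 28054 + 3825 = 31879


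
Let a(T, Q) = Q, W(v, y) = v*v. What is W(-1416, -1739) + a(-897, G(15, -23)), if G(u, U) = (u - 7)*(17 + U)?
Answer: 2005008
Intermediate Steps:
W(v, y) = v²
G(u, U) = (-7 + u)*(17 + U)
W(-1416, -1739) + a(-897, G(15, -23)) = (-1416)² + (-119 - 7*(-23) + 17*15 - 23*15) = 2005056 + (-119 + 161 + 255 - 345) = 2005056 - 48 = 2005008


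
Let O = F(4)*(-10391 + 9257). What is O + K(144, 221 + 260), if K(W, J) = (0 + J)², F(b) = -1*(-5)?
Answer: 225691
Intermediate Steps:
F(b) = 5
K(W, J) = J²
O = -5670 (O = 5*(-10391 + 9257) = 5*(-1134) = -5670)
O + K(144, 221 + 260) = -5670 + (221 + 260)² = -5670 + 481² = -5670 + 231361 = 225691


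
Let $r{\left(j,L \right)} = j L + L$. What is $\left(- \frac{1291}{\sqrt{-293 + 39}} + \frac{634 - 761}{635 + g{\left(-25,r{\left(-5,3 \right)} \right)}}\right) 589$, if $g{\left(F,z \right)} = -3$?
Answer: $- \frac{74803}{632} + \frac{760399 i \sqrt{254}}{254} \approx -118.36 + 47712.0 i$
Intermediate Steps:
$r{\left(j,L \right)} = L + L j$ ($r{\left(j,L \right)} = L j + L = L + L j$)
$\left(- \frac{1291}{\sqrt{-293 + 39}} + \frac{634 - 761}{635 + g{\left(-25,r{\left(-5,3 \right)} \right)}}\right) 589 = \left(- \frac{1291}{\sqrt{-293 + 39}} + \frac{634 - 761}{635 - 3}\right) 589 = \left(- \frac{1291}{\sqrt{-254}} - \frac{127}{632}\right) 589 = \left(- \frac{1291}{i \sqrt{254}} - \frac{127}{632}\right) 589 = \left(- 1291 \left(- \frac{i \sqrt{254}}{254}\right) - \frac{127}{632}\right) 589 = \left(\frac{1291 i \sqrt{254}}{254} - \frac{127}{632}\right) 589 = \left(- \frac{127}{632} + \frac{1291 i \sqrt{254}}{254}\right) 589 = - \frac{74803}{632} + \frac{760399 i \sqrt{254}}{254}$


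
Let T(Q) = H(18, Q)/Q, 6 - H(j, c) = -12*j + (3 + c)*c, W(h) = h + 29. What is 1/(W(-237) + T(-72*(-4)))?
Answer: -48/23915 ≈ -0.0020071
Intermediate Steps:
W(h) = 29 + h
H(j, c) = 6 + 12*j - c*(3 + c) (H(j, c) = 6 - (-12*j + (3 + c)*c) = 6 - (-12*j + c*(3 + c)) = 6 + (12*j - c*(3 + c)) = 6 + 12*j - c*(3 + c))
T(Q) = (222 - Q² - 3*Q)/Q (T(Q) = (6 - Q² - 3*Q + 12*18)/Q = (6 - Q² - 3*Q + 216)/Q = (222 - Q² - 3*Q)/Q)
1/(W(-237) + T(-72*(-4))) = 1/((29 - 237) + (-3 - (-72)*(-4) + 222/((-72*(-4))))) = 1/(-208 + (-3 - 1*288 + 222/288)) = 1/(-208 + (-3 - 288 + 222*(1/288))) = 1/(-208 + (-3 - 288 + 37/48)) = 1/(-208 - 13931/48) = 1/(-23915/48) = -48/23915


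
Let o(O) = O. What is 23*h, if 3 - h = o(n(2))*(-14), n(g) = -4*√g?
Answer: 69 - 1288*√2 ≈ -1752.5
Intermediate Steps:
h = 3 - 56*√2 (h = 3 - (-4*√2)*(-14) = 3 - 56*√2 ≈ -76.196)
23*h = 23*(3 - 56*√2) = 69 - 1288*√2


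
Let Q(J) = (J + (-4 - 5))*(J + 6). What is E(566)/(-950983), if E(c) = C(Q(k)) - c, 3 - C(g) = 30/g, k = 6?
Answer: 3373/5705898 ≈ 0.00059114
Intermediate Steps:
Q(J) = (-9 + J)*(6 + J) (Q(J) = (J - 9)*(6 + J) = (-9 + J)*(6 + J))
C(g) = 3 - 30/g
E(c) = 23/6 - c (E(c) = (3 - 30/(-54 + 6² - 3*6)) - c = (3 - 30/(-54 + 36 - 18)) - c = (3 - 30/(-36)) - c = (3 - 30*(-1/36)) - c = (3 + ⅚) - c = 23/6 - c)
E(566)/(-950983) = (23/6 - 1*566)/(-950983) = (23/6 - 566)*(-1/950983) = -3373/6*(-1/950983) = 3373/5705898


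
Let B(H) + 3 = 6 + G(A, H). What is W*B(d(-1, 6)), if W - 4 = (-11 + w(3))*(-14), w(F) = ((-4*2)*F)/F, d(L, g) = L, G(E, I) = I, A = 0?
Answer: 540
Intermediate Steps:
w(F) = -8 (w(F) = (-8*F)/F = -8)
B(H) = 3 + H (B(H) = -3 + (6 + H) = 3 + H)
W = 270 (W = 4 + (-11 - 8)*(-14) = 4 - 19*(-14) = 4 + 266 = 270)
W*B(d(-1, 6)) = 270*(3 - 1) = 270*2 = 540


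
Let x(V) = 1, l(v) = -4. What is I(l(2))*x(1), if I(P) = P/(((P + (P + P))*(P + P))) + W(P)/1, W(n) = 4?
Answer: 95/24 ≈ 3.9583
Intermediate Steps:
I(P) = 4 + 1/(6*P) (I(P) = P/(((P + (P + P))*(P + P))) + 4/1 = P/(((P + 2*P)*(2*P))) + 4*1 = P/(((3*P)*(2*P))) + 4 = P/((6*P**2)) + 4 = P*(1/(6*P**2)) + 4 = 1/(6*P) + 4 = 4 + 1/(6*P))
I(l(2))*x(1) = (4 + (1/6)/(-4))*1 = (4 + (1/6)*(-1/4))*1 = (4 - 1/24)*1 = (95/24)*1 = 95/24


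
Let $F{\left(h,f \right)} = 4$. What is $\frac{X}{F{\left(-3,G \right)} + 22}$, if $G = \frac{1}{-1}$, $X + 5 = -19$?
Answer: $- \frac{12}{13} \approx -0.92308$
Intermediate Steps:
$X = -24$ ($X = -5 - 19 = -24$)
$G = -1$
$\frac{X}{F{\left(-3,G \right)} + 22} = \frac{1}{4 + 22} \left(-24\right) = \frac{1}{26} \left(-24\right) = - \frac{12}{13}$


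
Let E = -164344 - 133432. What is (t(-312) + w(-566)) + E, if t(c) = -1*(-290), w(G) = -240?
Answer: -297726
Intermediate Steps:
E = -297776
t(c) = 290
(t(-312) + w(-566)) + E = (290 - 240) - 297776 = 50 - 297776 = -297726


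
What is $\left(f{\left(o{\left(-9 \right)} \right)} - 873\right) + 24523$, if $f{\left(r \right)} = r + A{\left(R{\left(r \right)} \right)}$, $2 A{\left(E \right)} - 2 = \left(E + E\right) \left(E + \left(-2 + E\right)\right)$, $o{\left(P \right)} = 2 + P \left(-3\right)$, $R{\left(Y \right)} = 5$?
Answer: $23720$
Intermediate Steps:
$o{\left(P \right)} = 2 - 3 P$
$A{\left(E \right)} = 1 + E \left(-2 + 2 E\right)$ ($A{\left(E \right)} = 1 + \frac{\left(E + E\right) \left(E + \left(-2 + E\right)\right)}{2} = 1 + \frac{2 E \left(-2 + 2 E\right)}{2} = 1 + E \left(-2 + 2 E\right)$)
$f{\left(r \right)} = 41 + r$ ($f{\left(r \right)} = r + \left(1 - 10 + 2 \cdot 5^{2}\right) = r + \left(1 - 10 + 2 \cdot 25\right) = r + \left(1 - 10 + 50\right) = r + 41 = 41 + r$)
$\left(f{\left(o{\left(-9 \right)} \right)} - 873\right) + 24523 = \left(\left(41 + \left(2 - -27\right)\right) - 873\right) + 24523 = \left(\left(41 + \left(2 + 27\right)\right) - 873\right) + 24523 = \left(\left(41 + 29\right) - 873\right) + 24523 = \left(70 - 873\right) + 24523 = -803 + 24523 = 23720$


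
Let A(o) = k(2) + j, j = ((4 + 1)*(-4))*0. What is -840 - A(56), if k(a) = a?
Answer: -842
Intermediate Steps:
j = 0 (j = (5*(-4))*0 = -20*0 = 0)
A(o) = 2 (A(o) = 2 + 0 = 2)
-840 - A(56) = -840 - 1*2 = -840 - 2 = -842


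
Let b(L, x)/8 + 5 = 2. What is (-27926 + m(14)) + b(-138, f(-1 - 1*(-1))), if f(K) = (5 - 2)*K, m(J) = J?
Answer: -27936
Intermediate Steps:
f(K) = 3*K
b(L, x) = -24 (b(L, x) = -40 + 8*2 = -40 + 16 = -24)
(-27926 + m(14)) + b(-138, f(-1 - 1*(-1))) = (-27926 + 14) - 24 = -27912 - 24 = -27936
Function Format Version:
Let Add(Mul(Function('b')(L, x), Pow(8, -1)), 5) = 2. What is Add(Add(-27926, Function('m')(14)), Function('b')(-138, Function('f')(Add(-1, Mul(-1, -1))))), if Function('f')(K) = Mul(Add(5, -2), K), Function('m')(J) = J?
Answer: -27936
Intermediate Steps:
Function('f')(K) = Mul(3, K)
Function('b')(L, x) = -24 (Function('b')(L, x) = Add(-40, Mul(8, 2)) = Add(-40, 16) = -24)
Add(Add(-27926, Function('m')(14)), Function('b')(-138, Function('f')(Add(-1, Mul(-1, -1))))) = Add(Add(-27926, 14), -24) = Add(-27912, -24) = -27936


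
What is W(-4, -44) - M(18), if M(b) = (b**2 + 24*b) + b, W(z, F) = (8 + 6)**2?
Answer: -578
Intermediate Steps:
W(z, F) = 196 (W(z, F) = 14**2 = 196)
M(b) = b**2 + 25*b
W(-4, -44) - M(18) = 196 - 18*(25 + 18) = 196 - 18*43 = 196 - 1*774 = 196 - 774 = -578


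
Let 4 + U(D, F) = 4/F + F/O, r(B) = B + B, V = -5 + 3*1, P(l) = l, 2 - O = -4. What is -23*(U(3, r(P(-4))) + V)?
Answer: 1081/6 ≈ 180.17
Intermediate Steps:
O = 6 (O = 2 - 1*(-4) = 2 + 4 = 6)
V = -2 (V = -5 + 3 = -2)
r(B) = 2*B
U(D, F) = -4 + 4/F + F/6 (U(D, F) = -4 + (4/F + F/6) = -4 + 4/F + F/6)
-23*(U(3, r(P(-4))) + V) = -23*((-4 + 4/((2*(-4))) + (2*(-4))/6) - 2) = -23*((-4 + 4/(-8) + (⅙)*(-8)) - 2) = -23*((-4 + 4*(-⅛) - 4/3) - 2) = -23*((-4 - ½ - 4/3) - 2) = -23*(-35/6 - 2) = -23*(-47/6) = 1081/6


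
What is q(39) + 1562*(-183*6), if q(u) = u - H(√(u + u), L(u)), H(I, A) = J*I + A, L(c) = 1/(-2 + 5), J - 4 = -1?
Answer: -5145112/3 - 3*√78 ≈ -1.7151e+6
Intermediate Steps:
J = 3 (J = 4 - 1 = 3)
L(c) = ⅓ (L(c) = 1/3 = ⅓)
H(I, A) = A + 3*I (H(I, A) = 3*I + A = A + 3*I)
q(u) = -⅓ + u - 3*√2*√u (q(u) = u - (⅓ + 3*√(u + u)) = u - (⅓ + 3*√(2*u)) = u - (⅓ + 3*(√2*√u)) = u - (⅓ + 3*√2*√u) = u + (-⅓ - 3*√2*√u) = -⅓ + u - 3*√2*√u)
q(39) + 1562*(-183*6) = (-⅓ + 39 - 3*√2*√39) + 1562*(-183*6) = (-⅓ + 39 - 3*√78) + 1562*(-1098) = (116/3 - 3*√78) - 1715076 = -5145112/3 - 3*√78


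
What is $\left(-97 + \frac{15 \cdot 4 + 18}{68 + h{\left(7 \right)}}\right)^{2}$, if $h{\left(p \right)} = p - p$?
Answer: $\frac{10621081}{1156} \approx 9187.8$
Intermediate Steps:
$h{\left(p \right)} = 0$
$\left(-97 + \frac{15 \cdot 4 + 18}{68 + h{\left(7 \right)}}\right)^{2} = \left(-97 + \frac{15 \cdot 4 + 18}{68 + 0}\right)^{2} = \left(-97 + \frac{60 + 18}{68}\right)^{2} = \left(-97 + 78 \cdot \frac{1}{68}\right)^{2} = \left(-97 + \frac{39}{34}\right)^{2} = \left(- \frac{3259}{34}\right)^{2} = \frac{10621081}{1156}$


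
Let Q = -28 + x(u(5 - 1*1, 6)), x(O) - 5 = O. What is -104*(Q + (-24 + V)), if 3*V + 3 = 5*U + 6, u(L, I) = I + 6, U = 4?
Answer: 8528/3 ≈ 2842.7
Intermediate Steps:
u(L, I) = 6 + I
x(O) = 5 + O
V = 23/3 (V = -1 + (5*4 + 6)/3 = -1 + (20 + 6)/3 = -1 + (⅓)*26 = -1 + 26/3 = 23/3 ≈ 7.6667)
Q = -11 (Q = -28 + (5 + (6 + 6)) = -28 + (5 + 12) = -28 + 17 = -11)
-104*(Q + (-24 + V)) = -104*(-11 + (-24 + 23/3)) = -104*(-11 - 49/3) = -104*(-82/3) = 8528/3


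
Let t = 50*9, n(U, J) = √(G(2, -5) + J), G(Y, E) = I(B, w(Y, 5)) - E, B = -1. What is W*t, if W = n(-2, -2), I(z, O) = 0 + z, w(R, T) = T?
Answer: 450*√2 ≈ 636.40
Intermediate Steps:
I(z, O) = z
G(Y, E) = -1 - E
n(U, J) = √(4 + J) (n(U, J) = √((-1 - 1*(-5)) + J) = √((-1 + 5) + J) = √(4 + J))
W = √2 (W = √(4 - 2) = √2 ≈ 1.4142)
t = 450
W*t = √2*450 = 450*√2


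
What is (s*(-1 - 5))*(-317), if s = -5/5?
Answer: -1902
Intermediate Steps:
s = -1 (s = -5*1/5 = -1)
(s*(-1 - 5))*(-317) = -(-1 - 5)*(-317) = -1*(-6)*(-317) = 6*(-317) = -1902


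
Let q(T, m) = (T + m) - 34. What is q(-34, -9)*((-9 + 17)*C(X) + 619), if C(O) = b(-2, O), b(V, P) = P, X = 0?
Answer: -47663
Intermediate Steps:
C(O) = O
q(T, m) = -34 + T + m
q(-34, -9)*((-9 + 17)*C(X) + 619) = (-34 - 34 - 9)*((-9 + 17)*0 + 619) = -77*(8*0 + 619) = -77*(0 + 619) = -77*619 = -47663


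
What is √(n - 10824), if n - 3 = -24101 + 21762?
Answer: 2*I*√3290 ≈ 114.72*I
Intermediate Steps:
n = -2336 (n = 3 + (-24101 + 21762) = 3 - 2339 = -2336)
√(n - 10824) = √(-2336 - 10824) = √(-13160) = 2*I*√3290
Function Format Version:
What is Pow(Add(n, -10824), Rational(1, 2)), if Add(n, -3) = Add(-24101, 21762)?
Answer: Mul(2, I, Pow(3290, Rational(1, 2))) ≈ Mul(114.72, I)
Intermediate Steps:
n = -2336 (n = Add(3, Add(-24101, 21762)) = Add(3, -2339) = -2336)
Pow(Add(n, -10824), Rational(1, 2)) = Pow(Add(-2336, -10824), Rational(1, 2)) = Pow(-13160, Rational(1, 2)) = Mul(2, I, Pow(3290, Rational(1, 2)))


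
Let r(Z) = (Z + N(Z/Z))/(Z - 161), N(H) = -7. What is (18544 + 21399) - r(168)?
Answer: 39920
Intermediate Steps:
r(Z) = (-7 + Z)/(-161 + Z) (r(Z) = (Z - 7)/(Z - 161) = (-7 + Z)/(-161 + Z))
(18544 + 21399) - r(168) = (18544 + 21399) - (-7 + 168)/(-161 + 168) = 39943 - 161/7 = 39943 - 1*23 = 39943 - 23 = 39920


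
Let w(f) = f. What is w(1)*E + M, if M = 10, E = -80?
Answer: -70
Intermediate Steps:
w(1)*E + M = 1*(-80) + 10 = -80 + 10 = -70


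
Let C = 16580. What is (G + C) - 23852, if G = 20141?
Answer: 12869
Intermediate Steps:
(G + C) - 23852 = (20141 + 16580) - 23852 = 36721 - 23852 = 12869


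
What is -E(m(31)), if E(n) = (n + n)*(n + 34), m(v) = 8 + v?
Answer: -5694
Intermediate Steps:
E(n) = 2*n*(34 + n) (E(n) = (2*n)*(34 + n) = 2*n*(34 + n))
-E(m(31)) = -2*(8 + 31)*(34 + (8 + 31)) = -2*39*(34 + 39) = -2*39*73 = -1*5694 = -5694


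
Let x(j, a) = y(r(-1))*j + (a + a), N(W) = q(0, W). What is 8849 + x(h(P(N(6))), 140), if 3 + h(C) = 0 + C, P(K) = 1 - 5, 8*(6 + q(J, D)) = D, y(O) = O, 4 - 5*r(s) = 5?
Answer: 45652/5 ≈ 9130.4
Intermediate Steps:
r(s) = -1/5 (r(s) = 4/5 - 1/5*5 = 4/5 - 1 = -1/5)
q(J, D) = -6 + D/8
N(W) = -6 + W/8
P(K) = -4
h(C) = -3 + C (h(C) = -3 + (0 + C) = -3 + C)
x(j, a) = 2*a - j/5 (x(j, a) = -j/5 + (a + a) = -j/5 + 2*a = 2*a - j/5)
8849 + x(h(P(N(6))), 140) = 8849 + (2*140 - (-3 - 4)/5) = 8849 + (280 - 1/5*(-7)) = 8849 + (280 + 7/5) = 8849 + 1407/5 = 45652/5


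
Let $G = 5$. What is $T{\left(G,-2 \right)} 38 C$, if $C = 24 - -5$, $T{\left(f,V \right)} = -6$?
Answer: $-6612$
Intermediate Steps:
$C = 29$ ($C = 24 + 5 = 29$)
$T{\left(G,-2 \right)} 38 C = \left(-6\right) 38 \cdot 29 = \left(-228\right) 29 = -6612$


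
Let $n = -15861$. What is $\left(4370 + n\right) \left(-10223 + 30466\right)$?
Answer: $-232612313$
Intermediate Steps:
$\left(4370 + n\right) \left(-10223 + 30466\right) = \left(4370 - 15861\right) \left(-10223 + 30466\right) = \left(-11491\right) 20243 = -232612313$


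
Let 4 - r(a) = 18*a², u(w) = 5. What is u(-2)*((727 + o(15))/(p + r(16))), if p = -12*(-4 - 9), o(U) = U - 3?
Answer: -3695/4448 ≈ -0.83071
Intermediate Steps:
o(U) = -3 + U
p = 156 (p = -12*(-13) = 156)
r(a) = 4 - 18*a²
u(-2)*((727 + o(15))/(p + r(16))) = 5*((727 + (-3 + 15))/(156 + (4 - 18*16²))) = 5*((727 + 12)/(156 + (4 - 18*256))) = 5*(739/(156 + (4 - 4608))) = 5*(739/(156 - 4604)) = 5*(739/(-4448)) = 5*(739*(-1/4448)) = 5*(-739/4448) = -3695/4448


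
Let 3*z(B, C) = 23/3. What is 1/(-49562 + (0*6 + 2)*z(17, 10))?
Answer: -9/446012 ≈ -2.0179e-5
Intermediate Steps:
z(B, C) = 23/9 (z(B, C) = (23/3)/3 = (23*(⅓))/3 = (⅓)*(23/3) = 23/9)
1/(-49562 + (0*6 + 2)*z(17, 10)) = 1/(-49562 + (0*6 + 2)*(23/9)) = 1/(-49562 + (0 + 2)*(23/9)) = 1/(-49562 + 2*(23/9)) = 1/(-49562 + 46/9) = 1/(-446012/9) = -9/446012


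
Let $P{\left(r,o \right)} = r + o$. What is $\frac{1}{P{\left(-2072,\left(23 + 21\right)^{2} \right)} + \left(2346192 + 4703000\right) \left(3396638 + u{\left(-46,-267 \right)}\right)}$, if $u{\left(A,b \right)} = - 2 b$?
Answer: $\frac{1}{23947317684888} \approx 4.1758 \cdot 10^{-14}$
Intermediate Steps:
$P{\left(r,o \right)} = o + r$
$\frac{1}{P{\left(-2072,\left(23 + 21\right)^{2} \right)} + \left(2346192 + 4703000\right) \left(3396638 + u{\left(-46,-267 \right)}\right)} = \frac{1}{\left(\left(23 + 21\right)^{2} - 2072\right) + \left(2346192 + 4703000\right) \left(3396638 - -534\right)} = \frac{1}{\left(44^{2} - 2072\right) + 7049192 \left(3396638 + 534\right)} = \frac{1}{\left(1936 - 2072\right) + 7049192 \cdot 3397172} = \frac{1}{-136 + 23947317685024} = \frac{1}{23947317684888}$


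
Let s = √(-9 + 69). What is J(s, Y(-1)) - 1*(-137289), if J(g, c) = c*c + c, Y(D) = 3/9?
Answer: 1235605/9 ≈ 1.3729e+5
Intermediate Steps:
Y(D) = ⅓ (Y(D) = 3*(⅑) = ⅓)
s = 2*√15 (s = √60 = 2*√15 ≈ 7.7460)
J(g, c) = c + c² (J(g, c) = c² + c = c + c²)
J(s, Y(-1)) - 1*(-137289) = (1 + ⅓)/3 - 1*(-137289) = (⅓)*(4/3) + 137289 = 4/9 + 137289 = 1235605/9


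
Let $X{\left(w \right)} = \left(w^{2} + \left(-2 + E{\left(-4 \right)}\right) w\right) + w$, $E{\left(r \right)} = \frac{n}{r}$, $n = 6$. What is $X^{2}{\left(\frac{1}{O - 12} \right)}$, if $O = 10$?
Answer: $\frac{9}{4} \approx 2.25$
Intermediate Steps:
$E{\left(r \right)} = \frac{6}{r}$
$X{\left(w \right)} = w^{2} - \frac{5 w}{2}$ ($X{\left(w \right)} = \left(w^{2} + \left(-2 + \frac{6}{-4}\right) w\right) + w = \left(w^{2} + \left(-2 + 6 \left(- \frac{1}{4}\right)\right) w\right) + w = \left(w^{2} + \left(-2 - \frac{3}{2}\right) w\right) + w = \left(w^{2} - \frac{7 w}{2}\right) + w = w^{2} - \frac{5 w}{2}$)
$X^{2}{\left(\frac{1}{O - 12} \right)} = \left(\frac{-5 + \frac{2}{10 - 12}}{2 \left(10 - 12\right)}\right)^{2} = \left(\frac{-5 + \frac{2}{-2}}{2 \left(-2\right)}\right)^{2} = \left(\frac{1}{2} \left(- \frac{1}{2}\right) \left(-5 + 2 \left(- \frac{1}{2}\right)\right)\right)^{2} = \left(\frac{1}{2} \left(- \frac{1}{2}\right) \left(-5 - 1\right)\right)^{2} = \left(\frac{1}{2} \left(- \frac{1}{2}\right) \left(-6\right)\right)^{2} = \left(\frac{3}{2}\right)^{2} = \frac{9}{4}$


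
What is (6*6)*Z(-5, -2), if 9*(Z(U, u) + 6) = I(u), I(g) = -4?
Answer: -232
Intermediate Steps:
Z(U, u) = -58/9 (Z(U, u) = -6 + (1/9)*(-4) = -6 - 4/9 = -58/9)
(6*6)*Z(-5, -2) = (6*6)*(-58/9) = 36*(-58/9) = -232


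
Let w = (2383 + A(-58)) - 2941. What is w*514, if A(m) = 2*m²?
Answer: 3171380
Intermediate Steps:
w = 6170 (w = (2383 + 2*(-58)²) - 2941 = (2383 + 2*3364) - 2941 = (2383 + 6728) - 2941 = 9111 - 2941 = 6170)
w*514 = 6170*514 = 3171380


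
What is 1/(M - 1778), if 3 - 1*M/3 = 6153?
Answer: -1/20228 ≈ -4.9436e-5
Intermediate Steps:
M = -18450 (M = 9 - 3*6153 = 9 - 18459 = -18450)
1/(M - 1778) = 1/(-18450 - 1778) = 1/(-20228) = -1/20228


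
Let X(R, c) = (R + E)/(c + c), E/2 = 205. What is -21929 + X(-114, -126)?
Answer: -1381601/63 ≈ -21930.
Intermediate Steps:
E = 410 (E = 2*205 = 410)
X(R, c) = (410 + R)/(2*c) (X(R, c) = (R + 410)/(c + c) = (410 + R)/((2*c)) = (410 + R)*(1/(2*c)) = (410 + R)/(2*c))
-21929 + X(-114, -126) = -21929 + (½)*(410 - 114)/(-126) = -21929 + (½)*(-1/126)*296 = -21929 - 74/63 = -1381601/63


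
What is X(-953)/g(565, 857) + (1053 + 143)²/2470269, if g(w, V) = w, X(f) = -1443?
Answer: -119844049/60682695 ≈ -1.9749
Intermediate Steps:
X(-953)/g(565, 857) + (1053 + 143)²/2470269 = -1443/565 + (1053 + 143)²/2470269 = -1443*1/565 + 1196²*(1/2470269) = -1443/565 + 1430416*(1/2470269) = -1443/565 + 62192/107403 = -119844049/60682695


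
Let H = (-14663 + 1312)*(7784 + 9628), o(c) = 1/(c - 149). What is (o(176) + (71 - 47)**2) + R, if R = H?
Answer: -6276609971/27 ≈ -2.3247e+8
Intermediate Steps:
o(c) = 1/(-149 + c)
H = -232467612 (H = -13351*17412 = -232467612)
R = -232467612
(o(176) + (71 - 47)**2) + R = (1/(-149 + 176) + (71 - 47)**2) - 232467612 = (1/27 + 24**2) - 232467612 = (1/27 + 576) - 232467612 = 15553/27 - 232467612 = -6276609971/27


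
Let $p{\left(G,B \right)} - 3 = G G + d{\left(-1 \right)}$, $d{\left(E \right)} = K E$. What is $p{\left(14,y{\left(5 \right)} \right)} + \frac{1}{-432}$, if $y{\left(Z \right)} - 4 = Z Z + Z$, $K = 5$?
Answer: $\frac{83807}{432} \approx 194.0$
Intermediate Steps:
$d{\left(E \right)} = 5 E$
$y{\left(Z \right)} = 4 + Z + Z^{2}$ ($y{\left(Z \right)} = 4 + \left(Z Z + Z\right) = 4 + \left(Z^{2} + Z\right) = 4 + \left(Z + Z^{2}\right) = 4 + Z + Z^{2}$)
$p{\left(G,B \right)} = -2 + G^{2}$ ($p{\left(G,B \right)} = 3 + \left(G G + 5 \left(-1\right)\right) = 3 + \left(G^{2} - 5\right) = 3 + \left(-5 + G^{2}\right) = -2 + G^{2}$)
$p{\left(14,y{\left(5 \right)} \right)} + \frac{1}{-432} = \left(-2 + 14^{2}\right) + \frac{1}{-432} = \left(-2 + 196\right) - \frac{1}{432} = 194 - \frac{1}{432} = \frac{83807}{432}$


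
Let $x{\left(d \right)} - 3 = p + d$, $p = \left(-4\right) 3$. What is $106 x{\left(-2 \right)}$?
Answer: $-1166$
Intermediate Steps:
$p = -12$
$x{\left(d \right)} = -9 + d$ ($x{\left(d \right)} = 3 + \left(-12 + d\right) = -9 + d$)
$106 x{\left(-2 \right)} = 106 \left(-9 - 2\right) = 106 \left(-11\right) = -1166$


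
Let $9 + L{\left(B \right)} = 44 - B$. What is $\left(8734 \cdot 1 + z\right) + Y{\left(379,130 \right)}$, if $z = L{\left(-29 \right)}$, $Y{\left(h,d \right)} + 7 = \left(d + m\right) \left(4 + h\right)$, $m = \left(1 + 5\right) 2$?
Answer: $63177$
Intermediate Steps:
$L{\left(B \right)} = 35 - B$ ($L{\left(B \right)} = -9 - \left(-44 + B\right) = 35 - B$)
$m = 12$ ($m = 6 \cdot 2 = 12$)
$Y{\left(h,d \right)} = -7 + \left(4 + h\right) \left(12 + d\right)$ ($Y{\left(h,d \right)} = -7 + \left(d + 12\right) \left(4 + h\right) = -7 + \left(12 + d\right) \left(4 + h\right) = -7 + \left(4 + h\right) \left(12 + d\right)$)
$z = 64$ ($z = 35 - -29 = 35 + 29 = 64$)
$\left(8734 \cdot 1 + z\right) + Y{\left(379,130 \right)} = \left(8734 \cdot 1 + 64\right) + \left(41 + 4 \cdot 130 + 12 \cdot 379 + 130 \cdot 379\right) = \left(8734 + 64\right) + \left(41 + 520 + 4548 + 49270\right) = 8798 + 54379 = 63177$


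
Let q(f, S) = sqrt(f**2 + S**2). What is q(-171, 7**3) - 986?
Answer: -986 + sqrt(146890) ≈ -602.74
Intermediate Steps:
q(f, S) = sqrt(S**2 + f**2)
q(-171, 7**3) - 986 = sqrt((7**3)**2 + (-171)**2) - 986 = sqrt(343**2 + 29241) - 986 = sqrt(117649 + 29241) - 986 = sqrt(146890) - 986 = -986 + sqrt(146890)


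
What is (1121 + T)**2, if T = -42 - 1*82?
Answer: 994009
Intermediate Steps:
T = -124 (T = -42 - 82 = -124)
(1121 + T)**2 = (1121 - 124)**2 = 997**2 = 994009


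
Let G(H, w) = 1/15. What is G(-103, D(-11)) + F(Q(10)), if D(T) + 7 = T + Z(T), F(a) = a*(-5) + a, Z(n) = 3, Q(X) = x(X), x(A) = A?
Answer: -599/15 ≈ -39.933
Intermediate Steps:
Q(X) = X
F(a) = -4*a (F(a) = -5*a + a = -4*a)
D(T) = -4 + T (D(T) = -7 + (T + 3) = -7 + (3 + T) = -4 + T)
G(H, w) = 1/15
G(-103, D(-11)) + F(Q(10)) = 1/15 - 4*10 = 1/15 - 40 = -599/15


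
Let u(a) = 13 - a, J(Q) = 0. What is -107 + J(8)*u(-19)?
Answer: -107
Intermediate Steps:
-107 + J(8)*u(-19) = -107 + 0*(13 - 1*(-19)) = -107 + 0*(13 + 19) = -107 + 0*32 = -107 + 0 = -107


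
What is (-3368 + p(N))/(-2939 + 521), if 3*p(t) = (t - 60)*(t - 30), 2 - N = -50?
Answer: 5140/3627 ≈ 1.4171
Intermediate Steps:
N = 52 (N = 2 - 1*(-50) = 2 + 50 = 52)
p(t) = (-60 + t)*(-30 + t)/3 (p(t) = ((t - 60)*(t - 30))/3 = ((-60 + t)*(-30 + t))/3 = (-60 + t)*(-30 + t)/3)
(-3368 + p(N))/(-2939 + 521) = (-3368 + (600 - 30*52 + (1/3)*52**2))/(-2939 + 521) = (-3368 + (600 - 1560 + (1/3)*2704))/(-2418) = (-3368 + (600 - 1560 + 2704/3))*(-1/2418) = (-3368 - 176/3)*(-1/2418) = -10280/3*(-1/2418) = 5140/3627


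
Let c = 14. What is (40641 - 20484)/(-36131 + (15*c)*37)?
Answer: -20157/28361 ≈ -0.71073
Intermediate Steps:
(40641 - 20484)/(-36131 + (15*c)*37) = (40641 - 20484)/(-36131 + (15*14)*37) = 20157/(-36131 + 210*37) = 20157/(-36131 + 7770) = 20157/(-28361) = 20157*(-1/28361) = -20157/28361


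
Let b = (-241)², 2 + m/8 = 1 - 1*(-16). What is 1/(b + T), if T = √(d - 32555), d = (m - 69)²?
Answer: 58081/3373432515 - I*√29954/3373432515 ≈ 1.7217e-5 - 5.1304e-8*I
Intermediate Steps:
m = 120 (m = -16 + 8*(1 - 1*(-16)) = -16 + 8*(1 + 16) = -16 + 8*17 = -16 + 136 = 120)
d = 2601 (d = (120 - 69)² = 51² = 2601)
b = 58081
T = I*√29954 (T = √(2601 - 32555) = √(-29954) = I*√29954 ≈ 173.07*I)
1/(b + T) = 1/(58081 + I*√29954)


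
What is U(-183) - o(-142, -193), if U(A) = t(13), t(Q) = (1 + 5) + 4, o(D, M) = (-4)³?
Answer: 74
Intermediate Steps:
o(D, M) = -64
t(Q) = 10 (t(Q) = 6 + 4 = 10)
U(A) = 10
U(-183) - o(-142, -193) = 10 - 1*(-64) = 10 + 64 = 74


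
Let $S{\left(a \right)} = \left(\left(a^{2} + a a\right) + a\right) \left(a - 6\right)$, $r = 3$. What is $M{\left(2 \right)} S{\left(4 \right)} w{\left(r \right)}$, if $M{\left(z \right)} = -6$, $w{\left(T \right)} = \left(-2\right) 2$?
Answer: $-1728$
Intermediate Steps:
$w{\left(T \right)} = -4$
$S{\left(a \right)} = \left(-6 + a\right) \left(a + 2 a^{2}\right)$ ($S{\left(a \right)} = \left(\left(a^{2} + a^{2}\right) + a\right) \left(-6 + a\right) = \left(2 a^{2} + a\right) \left(-6 + a\right) = \left(a + 2 a^{2}\right) \left(-6 + a\right) = \left(-6 + a\right) \left(a + 2 a^{2}\right)$)
$M{\left(2 \right)} S{\left(4 \right)} w{\left(r \right)} = - 6 \cdot 4 \left(-6 - 44 + 2 \cdot 4^{2}\right) \left(-4\right) = - 6 \cdot 4 \left(-6 - 44 + 2 \cdot 16\right) \left(-4\right) = - 6 \cdot 4 \left(-6 - 44 + 32\right) \left(-4\right) = - 6 \cdot 4 \left(-18\right) \left(-4\right) = \left(-6\right) \left(-72\right) \left(-4\right) = 432 \left(-4\right) = -1728$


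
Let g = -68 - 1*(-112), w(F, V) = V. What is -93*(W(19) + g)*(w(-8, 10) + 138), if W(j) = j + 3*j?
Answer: -1651680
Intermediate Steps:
W(j) = 4*j
g = 44 (g = -68 + 112 = 44)
-93*(W(19) + g)*(w(-8, 10) + 138) = -93*(4*19 + 44)*(10 + 138) = -93*(76 + 44)*148 = -11160*148 = -93*17760 = -1651680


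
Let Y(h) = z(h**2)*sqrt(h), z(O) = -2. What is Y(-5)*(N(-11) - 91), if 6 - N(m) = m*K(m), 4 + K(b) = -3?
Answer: 324*I*sqrt(5) ≈ 724.49*I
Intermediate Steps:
K(b) = -7 (K(b) = -4 - 3 = -7)
N(m) = 6 + 7*m (N(m) = 6 - m*(-7) = 6 - (-7)*m = 6 + 7*m)
Y(h) = -2*sqrt(h)
Y(-5)*(N(-11) - 91) = (-2*I*sqrt(5))*((6 + 7*(-11)) - 91) = (-2*I*sqrt(5))*((6 - 77) - 91) = (-2*I*sqrt(5))*(-71 - 91) = -2*I*sqrt(5)*(-162) = 324*I*sqrt(5)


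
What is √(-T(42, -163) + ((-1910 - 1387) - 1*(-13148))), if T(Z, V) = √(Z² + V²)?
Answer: √(9851 - √28333) ≈ 98.401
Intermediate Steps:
T(Z, V) = √(V² + Z²)
√(-T(42, -163) + ((-1910 - 1387) - 1*(-13148))) = √(-√((-163)² + 42²) + ((-1910 - 1387) - 1*(-13148))) = √(-√(26569 + 1764) + (-3297 + 13148)) = √(-√28333 + 9851) = √(9851 - √28333)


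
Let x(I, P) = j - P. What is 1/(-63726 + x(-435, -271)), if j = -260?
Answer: -1/63715 ≈ -1.5695e-5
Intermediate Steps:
x(I, P) = -260 - P
1/(-63726 + x(-435, -271)) = 1/(-63726 + (-260 - 1*(-271))) = 1/(-63726 + (-260 + 271)) = 1/(-63726 + 11) = 1/(-63715) = -1/63715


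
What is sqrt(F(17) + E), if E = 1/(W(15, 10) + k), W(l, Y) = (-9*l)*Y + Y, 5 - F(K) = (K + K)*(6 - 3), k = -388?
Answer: I*sqrt(502851)/72 ≈ 9.8489*I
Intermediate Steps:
F(K) = 5 - 6*K (F(K) = 5 - (K + K)*(6 - 3) = 5 - 2*K*3 = 5 - 6*K)
W(l, Y) = Y - 9*Y*l (W(l, Y) = -9*Y*l + Y = Y - 9*Y*l)
E = -1/1728 (E = 1/(10*(1 - 9*15) - 388) = 1/(10*(1 - 135) - 388) = 1/(10*(-134) - 388) = 1/(-1340 - 388) = 1/(-1728) = -1/1728 ≈ -0.00057870)
sqrt(F(17) + E) = sqrt((5 - 6*17) - 1/1728) = sqrt((5 - 102) - 1/1728) = sqrt(-97 - 1/1728) = sqrt(-167617/1728) = I*sqrt(502851)/72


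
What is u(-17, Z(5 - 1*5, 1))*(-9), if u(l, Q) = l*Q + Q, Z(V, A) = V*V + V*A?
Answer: 0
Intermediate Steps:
Z(V, A) = V² + A*V
u(l, Q) = Q + Q*l (u(l, Q) = Q*l + Q = Q + Q*l)
u(-17, Z(5 - 1*5, 1))*(-9) = (((5 - 1*5)*(1 + (5 - 1*5)))*(1 - 17))*(-9) = (((5 - 5)*(1 + (5 - 5)))*(-16))*(-9) = ((0*(1 + 0))*(-16))*(-9) = ((0*1)*(-16))*(-9) = (0*(-16))*(-9) = 0*(-9) = 0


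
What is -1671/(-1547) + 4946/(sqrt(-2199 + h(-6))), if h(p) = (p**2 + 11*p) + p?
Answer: 1671/1547 - 4946*I*sqrt(2235)/2235 ≈ 1.0802 - 104.62*I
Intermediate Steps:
h(p) = p**2 + 12*p
-1671/(-1547) + 4946/(sqrt(-2199 + h(-6))) = -1671/(-1547) + 4946/(sqrt(-2199 - 6*(12 - 6))) = -1671*(-1/1547) + 4946/(sqrt(-2199 - 6*6)) = 1671/1547 + 4946/(sqrt(-2199 - 36)) = 1671/1547 + 4946/(sqrt(-2235)) = 1671/1547 + 4946/((I*sqrt(2235))) = 1671/1547 + 4946*(-I*sqrt(2235)/2235) = 1671/1547 - 4946*I*sqrt(2235)/2235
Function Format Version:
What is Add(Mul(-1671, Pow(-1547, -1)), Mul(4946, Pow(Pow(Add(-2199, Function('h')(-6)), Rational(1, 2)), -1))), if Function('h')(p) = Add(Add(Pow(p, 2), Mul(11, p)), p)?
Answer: Add(Rational(1671, 1547), Mul(Rational(-4946, 2235), I, Pow(2235, Rational(1, 2)))) ≈ Add(1.0802, Mul(-104.62, I))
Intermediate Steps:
Function('h')(p) = Add(Pow(p, 2), Mul(12, p))
Add(Mul(-1671, Pow(-1547, -1)), Mul(4946, Pow(Pow(Add(-2199, Function('h')(-6)), Rational(1, 2)), -1))) = Add(Mul(-1671, Pow(-1547, -1)), Mul(4946, Pow(Pow(Add(-2199, Mul(-6, Add(12, -6))), Rational(1, 2)), -1))) = Add(Mul(-1671, Rational(-1, 1547)), Mul(4946, Pow(Pow(Add(-2199, Mul(-6, 6)), Rational(1, 2)), -1))) = Add(Rational(1671, 1547), Mul(4946, Pow(Pow(Add(-2199, -36), Rational(1, 2)), -1))) = Add(Rational(1671, 1547), Mul(4946, Pow(Pow(-2235, Rational(1, 2)), -1))) = Add(Rational(1671, 1547), Mul(4946, Pow(Mul(I, Pow(2235, Rational(1, 2))), -1))) = Add(Rational(1671, 1547), Mul(4946, Mul(Rational(-1, 2235), I, Pow(2235, Rational(1, 2))))) = Add(Rational(1671, 1547), Mul(Rational(-4946, 2235), I, Pow(2235, Rational(1, 2))))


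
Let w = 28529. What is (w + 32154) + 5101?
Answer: 65784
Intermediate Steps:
(w + 32154) + 5101 = (28529 + 32154) + 5101 = 60683 + 5101 = 65784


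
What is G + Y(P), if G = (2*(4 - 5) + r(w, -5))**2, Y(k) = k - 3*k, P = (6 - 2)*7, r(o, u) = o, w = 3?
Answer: -55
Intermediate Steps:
P = 28 (P = 4*7 = 28)
Y(k) = -2*k
G = 1 (G = (2*(4 - 5) + 3)**2 = (2*(-1) + 3)**2 = (-2 + 3)**2 = 1**2 = 1)
G + Y(P) = 1 - 2*28 = 1 - 56 = -55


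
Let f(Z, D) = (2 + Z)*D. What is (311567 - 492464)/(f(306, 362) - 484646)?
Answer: 10641/21950 ≈ 0.48478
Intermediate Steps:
f(Z, D) = D*(2 + Z)
(311567 - 492464)/(f(306, 362) - 484646) = (311567 - 492464)/(362*(2 + 306) - 484646) = -180897/(362*308 - 484646) = -180897/(111496 - 484646) = -180897/(-373150) = -180897*(-1/373150) = 10641/21950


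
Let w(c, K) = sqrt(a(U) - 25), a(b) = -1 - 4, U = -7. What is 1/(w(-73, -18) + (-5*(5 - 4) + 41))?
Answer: 6/221 - I*sqrt(30)/1326 ≈ 0.027149 - 0.0041306*I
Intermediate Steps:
a(b) = -5
w(c, K) = I*sqrt(30) (w(c, K) = sqrt(-5 - 25) = sqrt(-30) = I*sqrt(30))
1/(w(-73, -18) + (-5*(5 - 4) + 41)) = 1/(I*sqrt(30) + (-5*(5 - 4) + 41)) = 1/(I*sqrt(30) + (-5 + 41)) = 1/(I*sqrt(30) + 36) = 1/(36 + I*sqrt(30))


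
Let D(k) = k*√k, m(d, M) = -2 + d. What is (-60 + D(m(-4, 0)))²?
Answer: 3384 + 720*I*√6 ≈ 3384.0 + 1763.6*I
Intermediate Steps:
D(k) = k^(3/2)
(-60 + D(m(-4, 0)))² = (-60 + (-2 - 4)^(3/2))² = (-60 + (-6)^(3/2))² = (-60 - 6*I*√6)²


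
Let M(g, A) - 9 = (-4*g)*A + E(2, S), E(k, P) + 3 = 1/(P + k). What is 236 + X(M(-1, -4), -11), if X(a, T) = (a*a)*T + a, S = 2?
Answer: -13111/16 ≈ -819.44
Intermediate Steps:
E(k, P) = -3 + 1/(P + k)
M(g, A) = 25/4 - 4*A*g (M(g, A) = 9 + ((-4*g)*A + (1 - 3*2 - 3*2)/(2 + 2)) = 9 + (-4*A*g + (1 - 6 - 6)/4) = 9 + (-4*A*g + (¼)*(-11)) = 9 + (-4*A*g - 11/4) = 9 + (-11/4 - 4*A*g) = 25/4 - 4*A*g)
X(a, T) = a + T*a² (X(a, T) = a²*T + a = T*a² + a = a + T*a²)
236 + X(M(-1, -4), -11) = 236 + (25/4 - 4*(-4)*(-1))*(1 - 11*(25/4 - 4*(-4)*(-1))) = 236 + (25/4 - 16)*(1 - 11*(25/4 - 16)) = 236 - 39*(1 - 11*(-39/4))/4 = 236 - 39*(1 + 429/4)/4 = 236 - 39/4*433/4 = 236 - 16887/16 = -13111/16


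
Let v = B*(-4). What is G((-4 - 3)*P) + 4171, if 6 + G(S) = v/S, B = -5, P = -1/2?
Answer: 29195/7 ≈ 4170.7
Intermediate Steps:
P = -½ (P = -1*½ = -½ ≈ -0.50000)
v = 20 (v = -5*(-4) = 20)
G(S) = -6 + 20/S
G((-4 - 3)*P) + 4171 = (-6 + 20/(((-4 - 3)*(-½)))) + 4171 = (-6 + 20/((-7*(-½)))) + 4171 = (-6 + 20/(7/2)) + 4171 = (-6 + 20*(2/7)) + 4171 = (-6 + 40/7) + 4171 = -2/7 + 4171 = 29195/7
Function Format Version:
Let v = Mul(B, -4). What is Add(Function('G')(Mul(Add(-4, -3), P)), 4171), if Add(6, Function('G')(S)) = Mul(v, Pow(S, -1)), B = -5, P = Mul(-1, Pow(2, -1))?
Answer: Rational(29195, 7) ≈ 4170.7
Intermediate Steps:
P = Rational(-1, 2) (P = Mul(-1, Rational(1, 2)) = Rational(-1, 2) ≈ -0.50000)
v = 20 (v = Mul(-5, -4) = 20)
Function('G')(S) = Add(-6, Mul(20, Pow(S, -1)))
Add(Function('G')(Mul(Add(-4, -3), P)), 4171) = Add(Add(-6, Mul(20, Pow(Mul(Add(-4, -3), Rational(-1, 2)), -1))), 4171) = Add(Add(-6, Mul(20, Pow(Mul(-7, Rational(-1, 2)), -1))), 4171) = Add(Add(-6, Mul(20, Pow(Rational(7, 2), -1))), 4171) = Add(Add(-6, Mul(20, Rational(2, 7))), 4171) = Add(Add(-6, Rational(40, 7)), 4171) = Add(Rational(-2, 7), 4171) = Rational(29195, 7)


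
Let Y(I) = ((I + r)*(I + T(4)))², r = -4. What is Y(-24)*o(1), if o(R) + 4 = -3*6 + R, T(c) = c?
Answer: -6585600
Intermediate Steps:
Y(I) = (-4 + I)²*(4 + I)² (Y(I) = ((I - 4)*(I + 4))² = ((-4 + I)*(4 + I))² = (-4 + I)²*(4 + I)²)
o(R) = -22 + R (o(R) = -4 + (-3*6 + R) = -4 + (-18 + R) = -22 + R)
Y(-24)*o(1) = ((-4 - 24)²*(4 - 24)²)*(-22 + 1) = ((-28)²*(-20)²)*(-21) = (784*400)*(-21) = 313600*(-21) = -6585600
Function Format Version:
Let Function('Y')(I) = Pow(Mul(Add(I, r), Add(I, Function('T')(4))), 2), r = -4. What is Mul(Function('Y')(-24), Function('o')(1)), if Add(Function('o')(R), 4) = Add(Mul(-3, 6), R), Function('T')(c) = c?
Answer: -6585600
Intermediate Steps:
Function('Y')(I) = Mul(Pow(Add(-4, I), 2), Pow(Add(4, I), 2)) (Function('Y')(I) = Pow(Mul(Add(I, -4), Add(I, 4)), 2) = Pow(Mul(Add(-4, I), Add(4, I)), 2) = Mul(Pow(Add(-4, I), 2), Pow(Add(4, I), 2)))
Function('o')(R) = Add(-22, R) (Function('o')(R) = Add(-4, Add(Mul(-3, 6), R)) = Add(-4, Add(-18, R)) = Add(-22, R))
Mul(Function('Y')(-24), Function('o')(1)) = Mul(Mul(Pow(Add(-4, -24), 2), Pow(Add(4, -24), 2)), Add(-22, 1)) = Mul(Mul(Pow(-28, 2), Pow(-20, 2)), -21) = Mul(Mul(784, 400), -21) = Mul(313600, -21) = -6585600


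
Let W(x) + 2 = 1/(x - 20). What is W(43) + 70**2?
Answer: 112655/23 ≈ 4898.0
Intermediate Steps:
W(x) = -2 + 1/(-20 + x) (W(x) = -2 + 1/(x - 20) = -2 + 1/(-20 + x))
W(43) + 70**2 = (41 - 2*43)/(-20 + 43) + 70**2 = (41 - 86)/23 + 4900 = (1/23)*(-45) + 4900 = -45/23 + 4900 = 112655/23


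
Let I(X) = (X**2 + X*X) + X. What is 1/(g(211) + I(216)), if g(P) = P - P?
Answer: 1/93528 ≈ 1.0692e-5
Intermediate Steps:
g(P) = 0
I(X) = X + 2*X**2 (I(X) = (X**2 + X**2) + X = 2*X**2 + X = X + 2*X**2)
1/(g(211) + I(216)) = 1/(0 + 216*(1 + 2*216)) = 1/(0 + 216*(1 + 432)) = 1/(0 + 216*433) = 1/(0 + 93528) = 1/93528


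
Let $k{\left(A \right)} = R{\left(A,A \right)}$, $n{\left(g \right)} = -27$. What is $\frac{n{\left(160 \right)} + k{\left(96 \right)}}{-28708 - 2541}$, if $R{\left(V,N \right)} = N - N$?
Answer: $\frac{27}{31249} \approx 0.00086403$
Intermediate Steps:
$R{\left(V,N \right)} = 0$
$k{\left(A \right)} = 0$
$\frac{n{\left(160 \right)} + k{\left(96 \right)}}{-28708 - 2541} = \frac{-27 + 0}{-28708 - 2541} = - \frac{27}{-31249} = \left(-27\right) \left(- \frac{1}{31249}\right) = \frac{27}{31249}$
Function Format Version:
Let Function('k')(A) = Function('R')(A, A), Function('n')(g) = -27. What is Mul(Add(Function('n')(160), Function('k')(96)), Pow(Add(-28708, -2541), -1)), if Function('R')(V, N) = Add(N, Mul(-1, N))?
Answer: Rational(27, 31249) ≈ 0.00086403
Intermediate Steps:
Function('R')(V, N) = 0
Function('k')(A) = 0
Mul(Add(Function('n')(160), Function('k')(96)), Pow(Add(-28708, -2541), -1)) = Mul(Add(-27, 0), Pow(Add(-28708, -2541), -1)) = Mul(-27, Pow(-31249, -1)) = Mul(-27, Rational(-1, 31249)) = Rational(27, 31249)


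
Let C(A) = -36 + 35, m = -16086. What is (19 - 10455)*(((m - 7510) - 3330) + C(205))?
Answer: 281010172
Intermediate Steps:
C(A) = -1
(19 - 10455)*(((m - 7510) - 3330) + C(205)) = (19 - 10455)*(((-16086 - 7510) - 3330) - 1) = -10436*((-23596 - 3330) - 1) = -10436*(-26926 - 1) = -10436*(-26927) = 281010172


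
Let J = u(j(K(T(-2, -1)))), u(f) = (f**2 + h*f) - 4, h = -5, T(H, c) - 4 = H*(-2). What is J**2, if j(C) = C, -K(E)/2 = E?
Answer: 110224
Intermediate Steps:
T(H, c) = 4 - 2*H (T(H, c) = 4 + H*(-2) = 4 - 2*H)
K(E) = -2*E
u(f) = -4 + f**2 - 5*f (u(f) = (f**2 - 5*f) - 4 = -4 + f**2 - 5*f)
J = 332 (J = -4 + (-2*(4 - 2*(-2)))**2 - (-10)*(4 - 2*(-2)) = -4 + (-2*(4 + 4))**2 - (-10)*(4 + 4) = -4 + (-2*8)**2 - (-10)*8 = -4 + (-16)**2 - 5*(-16) = -4 + 256 + 80 = 332)
J**2 = 332**2 = 110224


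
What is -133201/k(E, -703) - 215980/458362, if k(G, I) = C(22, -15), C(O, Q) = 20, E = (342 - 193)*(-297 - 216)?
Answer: -30529298181/4583620 ≈ -6660.5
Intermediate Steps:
E = -76437 (E = 149*(-513) = -76437)
k(G, I) = 20
-133201/k(E, -703) - 215980/458362 = -133201/20 - 215980/458362 = -133201*1/20 - 215980*1/458362 = -133201/20 - 107990/229181 = -30529298181/4583620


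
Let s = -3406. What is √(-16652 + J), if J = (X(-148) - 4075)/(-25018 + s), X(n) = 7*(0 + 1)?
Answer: I*√840839443070/7106 ≈ 129.04*I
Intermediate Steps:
X(n) = 7 (X(n) = 7*1 = 7)
J = 1017/7106 (J = (7 - 4075)/(-25018 - 3406) = -4068/(-28424) = -4068*(-1/28424) = 1017/7106 ≈ 0.14312)
√(-16652 + J) = √(-16652 + 1017/7106) = √(-118328095/7106) = I*√840839443070/7106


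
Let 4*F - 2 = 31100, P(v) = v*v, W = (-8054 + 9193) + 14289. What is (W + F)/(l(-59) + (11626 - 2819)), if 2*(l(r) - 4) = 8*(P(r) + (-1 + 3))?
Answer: 15469/15162 ≈ 1.0202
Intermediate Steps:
W = 15428 (W = 1139 + 14289 = 15428)
P(v) = v²
F = 15551/2 (F = ½ + (¼)*31100 = ½ + 7775 = 15551/2 ≈ 7775.5)
l(r) = 12 + 4*r² (l(r) = 4 + (8*(r² + (-1 + 3)))/2 = 4 + (8*(r² + 2))/2 = 4 + (8*(2 + r²))/2 = 4 + (16 + 8*r²)/2 = 4 + (8 + 4*r²) = 12 + 4*r²)
(W + F)/(l(-59) + (11626 - 2819)) = (15428 + 15551/2)/((12 + 4*(-59)²) + (11626 - 2819)) = 46407/(2*((12 + 4*3481) + 8807)) = 46407/(2*((12 + 13924) + 8807)) = 46407/(2*(13936 + 8807)) = (46407/2)/22743 = (46407/2)*(1/22743) = 15469/15162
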